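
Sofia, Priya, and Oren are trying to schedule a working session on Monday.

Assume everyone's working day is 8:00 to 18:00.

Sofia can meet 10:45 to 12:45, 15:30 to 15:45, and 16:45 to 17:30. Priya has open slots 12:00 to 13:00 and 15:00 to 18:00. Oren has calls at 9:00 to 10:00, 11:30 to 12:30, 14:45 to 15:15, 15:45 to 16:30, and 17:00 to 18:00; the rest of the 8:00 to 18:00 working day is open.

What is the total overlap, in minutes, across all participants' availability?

45 minutes

Oren free within 08:00–18:00: 08:00–09:00, 10:00–11:30, 12:30–14:45, 15:15–15:45, 16:30–17:00.
Sofia ∩ Priya: 12:00–12:45, 15:30–15:45, 16:45–17:30.
Sofia ∩ Priya ∩ Oren: 12:30–12:45, 15:30–15:45, 16:45–17:00.
Total common minutes: 15 + 15 + 15 = 45.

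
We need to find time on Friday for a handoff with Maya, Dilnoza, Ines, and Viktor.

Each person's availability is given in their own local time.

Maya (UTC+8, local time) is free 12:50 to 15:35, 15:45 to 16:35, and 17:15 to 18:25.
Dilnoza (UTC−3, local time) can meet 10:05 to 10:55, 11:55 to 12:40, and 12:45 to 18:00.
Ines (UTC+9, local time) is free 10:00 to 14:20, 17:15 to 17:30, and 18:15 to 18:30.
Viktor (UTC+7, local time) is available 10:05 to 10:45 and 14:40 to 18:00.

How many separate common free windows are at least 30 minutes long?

0

Maya → UTC: 04:50–07:35, 07:45–08:35, 09:15–10:25.
Dilnoza → UTC: 13:05–13:55, 14:55–15:40, 15:45–21:00.
Ines → UTC: 01:00–05:20, 08:15–08:30, 09:15–09:30.
Viktor → UTC: 03:05–03:45, 07:40–11:00.
Maya ∩ Dilnoza: (none).
Maya ∩ Dilnoza ∩ Ines: (none).
Maya ∩ Dilnoza ∩ Ines ∩ Viktor: (none).
Windows ≥ 30 min: (none).
That's 0 windows.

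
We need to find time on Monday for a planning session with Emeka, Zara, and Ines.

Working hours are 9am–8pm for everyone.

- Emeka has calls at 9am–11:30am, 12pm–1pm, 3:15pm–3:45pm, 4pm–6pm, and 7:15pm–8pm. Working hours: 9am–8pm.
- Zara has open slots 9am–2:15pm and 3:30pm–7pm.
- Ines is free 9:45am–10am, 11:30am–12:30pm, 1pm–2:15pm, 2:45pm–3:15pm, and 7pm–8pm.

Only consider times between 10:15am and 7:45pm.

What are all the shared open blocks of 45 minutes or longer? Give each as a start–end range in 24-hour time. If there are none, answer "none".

13:00–14:15

Emeka free within 09:00–20:00: 11:30–12:00, 13:00–15:15, 15:45–16:00, 18:00–19:15.
Emeka ∩ Zara: 11:30–12:00, 13:00–14:15, 15:45–16:00, 18:00–19:00.
Emeka ∩ Zara ∩ Ines: 11:30–12:00, 13:00–14:15.
Restricted to 10:15–19:45: 11:30–12:00, 13:00–14:15.
Windows ≥ 45 min: 13:00–14:15.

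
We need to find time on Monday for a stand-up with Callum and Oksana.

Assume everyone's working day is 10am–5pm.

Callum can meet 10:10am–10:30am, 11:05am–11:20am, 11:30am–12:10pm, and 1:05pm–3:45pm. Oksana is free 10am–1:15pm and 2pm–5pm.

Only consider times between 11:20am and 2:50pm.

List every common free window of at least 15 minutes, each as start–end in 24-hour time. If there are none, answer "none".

11:30–12:10, 14:00–14:50

Callum ∩ Oksana: 10:10–10:30, 11:05–11:20, 11:30–12:10, 13:05–13:15, 14:00–15:45.
Restricted to 11:20–14:50: 11:30–12:10, 13:05–13:15, 14:00–14:50.
Windows ≥ 15 min: 11:30–12:10, 14:00–14:50.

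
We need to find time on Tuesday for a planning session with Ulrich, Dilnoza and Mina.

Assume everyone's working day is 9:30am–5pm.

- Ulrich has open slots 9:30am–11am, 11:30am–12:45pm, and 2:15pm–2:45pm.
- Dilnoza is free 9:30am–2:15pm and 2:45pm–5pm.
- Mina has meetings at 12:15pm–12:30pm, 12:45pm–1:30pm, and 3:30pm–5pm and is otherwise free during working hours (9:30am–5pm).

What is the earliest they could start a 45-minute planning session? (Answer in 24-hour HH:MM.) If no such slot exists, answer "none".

09:30

Mina free within 09:30–17:00: 09:30–12:15, 12:30–12:45, 13:30–15:30.
Ulrich ∩ Dilnoza: 09:30–11:00, 11:30–12:45.
Ulrich ∩ Dilnoza ∩ Mina: 09:30–11:00, 11:30–12:15, 12:30–12:45.
Windows ≥ 45 min: 09:30–11:00, 11:30–12:15.
Earliest such window starts at 09:30.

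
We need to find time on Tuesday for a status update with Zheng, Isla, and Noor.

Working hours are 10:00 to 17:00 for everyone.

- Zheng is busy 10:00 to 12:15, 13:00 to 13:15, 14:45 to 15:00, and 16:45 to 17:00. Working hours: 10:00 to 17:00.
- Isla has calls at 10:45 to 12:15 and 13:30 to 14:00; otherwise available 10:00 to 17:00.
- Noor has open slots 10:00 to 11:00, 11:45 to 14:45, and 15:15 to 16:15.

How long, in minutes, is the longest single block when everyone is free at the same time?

Zheng free within 10:00–17:00: 12:15–13:00, 13:15–14:45, 15:00–16:45.
Isla free within 10:00–17:00: 10:00–10:45, 12:15–13:30, 14:00–17:00.
Zheng ∩ Isla: 12:15–13:00, 13:15–13:30, 14:00–14:45, 15:00–16:45.
Zheng ∩ Isla ∩ Noor: 12:15–13:00, 13:15–13:30, 14:00–14:45, 15:15–16:15.
Common window lengths: 45, 15, 45, 60 min; longest is 60.

60 minutes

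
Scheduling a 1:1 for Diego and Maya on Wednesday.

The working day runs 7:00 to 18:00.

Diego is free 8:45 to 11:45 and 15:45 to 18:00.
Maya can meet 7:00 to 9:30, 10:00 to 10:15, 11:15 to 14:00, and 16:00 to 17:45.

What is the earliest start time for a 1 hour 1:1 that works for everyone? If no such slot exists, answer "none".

Diego ∩ Maya: 08:45–09:30, 10:00–10:15, 11:15–11:45, 16:00–17:45.
Windows ≥ 60 min: 16:00–17:45.
Earliest such window starts at 16:00.

16:00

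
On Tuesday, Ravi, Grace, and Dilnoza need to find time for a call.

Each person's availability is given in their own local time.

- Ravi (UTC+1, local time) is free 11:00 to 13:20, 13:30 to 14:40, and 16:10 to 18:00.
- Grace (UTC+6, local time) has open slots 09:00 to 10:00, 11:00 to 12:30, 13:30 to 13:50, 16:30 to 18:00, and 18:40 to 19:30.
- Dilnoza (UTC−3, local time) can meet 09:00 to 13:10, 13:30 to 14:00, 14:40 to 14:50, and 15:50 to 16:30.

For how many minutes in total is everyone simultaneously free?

50 minutes

Ravi → UTC: 10:00–12:20, 12:30–13:40, 15:10–17:00.
Grace → UTC: 03:00–04:00, 05:00–06:30, 07:30–07:50, 10:30–12:00, 12:40–13:30.
Dilnoza → UTC: 12:00–16:10, 16:30–17:00, 17:40–17:50, 18:50–19:30.
Ravi ∩ Grace: 10:30–12:00, 12:40–13:30.
Ravi ∩ Grace ∩ Dilnoza: 12:40–13:30.
Total common minutes: 50.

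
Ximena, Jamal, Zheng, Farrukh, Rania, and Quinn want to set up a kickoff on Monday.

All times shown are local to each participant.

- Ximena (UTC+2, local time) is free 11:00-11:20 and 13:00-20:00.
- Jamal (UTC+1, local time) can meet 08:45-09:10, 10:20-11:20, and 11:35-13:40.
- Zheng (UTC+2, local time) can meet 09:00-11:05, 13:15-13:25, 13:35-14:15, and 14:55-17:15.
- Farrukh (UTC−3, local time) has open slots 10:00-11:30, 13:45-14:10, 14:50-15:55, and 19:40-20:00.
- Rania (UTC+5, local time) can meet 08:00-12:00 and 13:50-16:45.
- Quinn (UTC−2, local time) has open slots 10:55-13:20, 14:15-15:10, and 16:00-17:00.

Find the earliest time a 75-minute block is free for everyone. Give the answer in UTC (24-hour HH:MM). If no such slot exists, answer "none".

Ximena → UTC: 09:00–09:20, 11:00–18:00.
Jamal → UTC: 07:45–08:10, 09:20–10:20, 10:35–12:40.
Zheng → UTC: 07:00–09:05, 11:15–11:25, 11:35–12:15, 12:55–15:15.
Farrukh → UTC: 13:00–14:30, 16:45–17:10, 17:50–18:55, 22:40–23:00.
Rania → UTC: 03:00–07:00, 08:50–11:45.
Quinn → UTC: 12:55–15:20, 16:15–17:10, 18:00–19:00.
Ximena ∩ Jamal: 11:00–12:40.
Ximena ∩ Jamal ∩ Zheng: 11:15–11:25, 11:35–12:15.
Ximena ∩ Jamal ∩ Zheng ∩ Farrukh: (none).
Ximena ∩ Jamal ∩ Zheng ∩ Farrukh ∩ Rania: (none).
Ximena ∩ Jamal ∩ Zheng ∩ Farrukh ∩ Rania ∩ Quinn: (none).
Windows ≥ 75 min: (none).

none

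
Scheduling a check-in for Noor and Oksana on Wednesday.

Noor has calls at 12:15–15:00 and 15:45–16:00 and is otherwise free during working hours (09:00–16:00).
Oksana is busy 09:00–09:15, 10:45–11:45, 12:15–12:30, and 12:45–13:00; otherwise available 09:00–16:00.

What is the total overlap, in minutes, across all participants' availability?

165 minutes

Noor free within 09:00–16:00: 09:00–12:15, 15:00–15:45.
Oksana free within 09:00–16:00: 09:15–10:45, 11:45–12:15, 12:30–12:45, 13:00–16:00.
Noor ∩ Oksana: 09:15–10:45, 11:45–12:15, 15:00–15:45.
Total common minutes: 90 + 30 + 45 = 165.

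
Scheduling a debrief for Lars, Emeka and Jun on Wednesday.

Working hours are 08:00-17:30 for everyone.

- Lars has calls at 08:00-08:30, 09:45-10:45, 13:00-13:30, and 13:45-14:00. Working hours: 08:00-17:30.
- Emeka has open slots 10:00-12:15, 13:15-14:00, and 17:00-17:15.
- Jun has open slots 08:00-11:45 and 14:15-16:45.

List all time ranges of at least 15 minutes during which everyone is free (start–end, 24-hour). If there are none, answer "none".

Lars free within 08:00–17:30: 08:30–09:45, 10:45–13:00, 13:30–13:45, 14:00–17:30.
Lars ∩ Emeka: 10:45–12:15, 13:30–13:45, 17:00–17:15.
Lars ∩ Emeka ∩ Jun: 10:45–11:45.
Windows ≥ 15 min: 10:45–11:45.

10:45–11:45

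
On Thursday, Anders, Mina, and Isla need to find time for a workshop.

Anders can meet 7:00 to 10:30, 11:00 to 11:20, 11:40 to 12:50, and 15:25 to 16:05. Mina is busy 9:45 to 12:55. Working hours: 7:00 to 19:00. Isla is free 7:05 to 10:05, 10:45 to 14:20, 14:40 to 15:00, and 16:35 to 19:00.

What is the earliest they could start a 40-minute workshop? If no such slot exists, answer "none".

Mina free within 07:00–19:00: 07:00–09:45, 12:55–19:00.
Anders ∩ Mina: 07:00–09:45, 15:25–16:05.
Anders ∩ Mina ∩ Isla: 07:05–09:45.
Windows ≥ 40 min: 07:05–09:45.
Earliest such window starts at 07:05.

07:05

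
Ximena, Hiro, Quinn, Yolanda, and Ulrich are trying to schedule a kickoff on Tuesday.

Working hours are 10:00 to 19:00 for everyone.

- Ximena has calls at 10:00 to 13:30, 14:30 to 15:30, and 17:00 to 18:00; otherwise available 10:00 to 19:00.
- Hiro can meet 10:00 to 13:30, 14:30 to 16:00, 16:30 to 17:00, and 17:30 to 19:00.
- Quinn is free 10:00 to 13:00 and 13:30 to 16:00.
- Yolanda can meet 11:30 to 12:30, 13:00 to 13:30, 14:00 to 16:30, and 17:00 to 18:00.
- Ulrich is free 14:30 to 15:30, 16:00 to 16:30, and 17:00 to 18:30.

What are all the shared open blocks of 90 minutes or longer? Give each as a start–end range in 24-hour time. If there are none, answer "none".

Ximena free within 10:00–19:00: 13:30–14:30, 15:30–17:00, 18:00–19:00.
Ximena ∩ Hiro: 15:30–16:00, 16:30–17:00, 18:00–19:00.
Ximena ∩ Hiro ∩ Quinn: 15:30–16:00.
Ximena ∩ Hiro ∩ Quinn ∩ Yolanda: 15:30–16:00.
Ximena ∩ Hiro ∩ Quinn ∩ Yolanda ∩ Ulrich: (none).
Windows ≥ 90 min: (none).

none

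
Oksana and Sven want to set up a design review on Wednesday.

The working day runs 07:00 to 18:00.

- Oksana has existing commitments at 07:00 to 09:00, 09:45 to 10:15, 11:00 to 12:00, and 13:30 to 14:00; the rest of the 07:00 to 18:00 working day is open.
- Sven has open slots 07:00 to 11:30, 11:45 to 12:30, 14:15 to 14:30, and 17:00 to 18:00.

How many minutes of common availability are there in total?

195 minutes

Oksana free within 07:00–18:00: 09:00–09:45, 10:15–11:00, 12:00–13:30, 14:00–18:00.
Oksana ∩ Sven: 09:00–09:45, 10:15–11:00, 12:00–12:30, 14:15–14:30, 17:00–18:00.
Total common minutes: 45 + 45 + 30 + 15 + 60 = 195.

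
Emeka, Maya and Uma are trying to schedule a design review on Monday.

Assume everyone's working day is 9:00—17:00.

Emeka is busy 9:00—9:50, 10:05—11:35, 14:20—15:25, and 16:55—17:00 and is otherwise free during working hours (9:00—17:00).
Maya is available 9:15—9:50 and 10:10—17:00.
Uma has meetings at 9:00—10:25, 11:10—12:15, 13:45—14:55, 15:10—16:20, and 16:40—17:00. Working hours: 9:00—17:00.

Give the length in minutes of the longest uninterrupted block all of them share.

Emeka free within 09:00–17:00: 09:50–10:05, 11:35–14:20, 15:25–16:55.
Uma free within 09:00–17:00: 10:25–11:10, 12:15–13:45, 14:55–15:10, 16:20–16:40.
Emeka ∩ Maya: 11:35–14:20, 15:25–16:55.
Emeka ∩ Maya ∩ Uma: 12:15–13:45, 16:20–16:40.
Common window lengths: 90, 20 min; longest is 90.

90 minutes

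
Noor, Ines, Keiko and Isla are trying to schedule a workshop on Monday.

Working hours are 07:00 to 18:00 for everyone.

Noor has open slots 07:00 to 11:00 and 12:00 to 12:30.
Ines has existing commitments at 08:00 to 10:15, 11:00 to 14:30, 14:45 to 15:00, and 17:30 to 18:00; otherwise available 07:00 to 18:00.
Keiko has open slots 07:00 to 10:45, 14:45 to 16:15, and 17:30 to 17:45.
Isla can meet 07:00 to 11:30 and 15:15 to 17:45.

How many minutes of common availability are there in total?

Ines free within 07:00–18:00: 07:00–08:00, 10:15–11:00, 14:30–14:45, 15:00–17:30.
Noor ∩ Ines: 07:00–08:00, 10:15–11:00.
Noor ∩ Ines ∩ Keiko: 07:00–08:00, 10:15–10:45.
Noor ∩ Ines ∩ Keiko ∩ Isla: 07:00–08:00, 10:15–10:45.
Total common minutes: 60 + 30 = 90.

90 minutes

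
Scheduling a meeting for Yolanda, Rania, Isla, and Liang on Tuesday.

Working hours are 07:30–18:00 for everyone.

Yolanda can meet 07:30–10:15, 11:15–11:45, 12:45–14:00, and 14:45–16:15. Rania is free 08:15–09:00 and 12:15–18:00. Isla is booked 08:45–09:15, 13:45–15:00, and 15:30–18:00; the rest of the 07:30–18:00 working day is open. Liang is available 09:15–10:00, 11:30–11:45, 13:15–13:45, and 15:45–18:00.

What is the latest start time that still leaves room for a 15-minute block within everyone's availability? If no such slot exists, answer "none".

13:30

Isla free within 07:30–18:00: 07:30–08:45, 09:15–13:45, 15:00–15:30.
Yolanda ∩ Rania: 08:15–09:00, 12:45–14:00, 14:45–16:15.
Yolanda ∩ Rania ∩ Isla: 08:15–08:45, 12:45–13:45, 15:00–15:30.
Yolanda ∩ Rania ∩ Isla ∩ Liang: 13:15–13:45.
Windows ≥ 15 min: 13:15–13:45.
Latest start in the last window 13:15–13:45 is 13:45 − 15 min = 13:30.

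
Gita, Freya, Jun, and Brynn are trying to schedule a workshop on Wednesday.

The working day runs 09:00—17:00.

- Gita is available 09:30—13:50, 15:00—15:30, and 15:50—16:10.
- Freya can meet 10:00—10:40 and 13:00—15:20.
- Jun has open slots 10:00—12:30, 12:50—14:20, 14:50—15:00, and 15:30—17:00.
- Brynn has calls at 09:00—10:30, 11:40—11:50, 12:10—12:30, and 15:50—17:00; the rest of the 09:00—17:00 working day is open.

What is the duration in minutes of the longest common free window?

Brynn free within 09:00–17:00: 10:30–11:40, 11:50–12:10, 12:30–15:50.
Gita ∩ Freya: 10:00–10:40, 13:00–13:50, 15:00–15:20.
Gita ∩ Freya ∩ Jun: 10:00–10:40, 13:00–13:50.
Gita ∩ Freya ∩ Jun ∩ Brynn: 10:30–10:40, 13:00–13:50.
Common window lengths: 10, 50 min; longest is 50.

50 minutes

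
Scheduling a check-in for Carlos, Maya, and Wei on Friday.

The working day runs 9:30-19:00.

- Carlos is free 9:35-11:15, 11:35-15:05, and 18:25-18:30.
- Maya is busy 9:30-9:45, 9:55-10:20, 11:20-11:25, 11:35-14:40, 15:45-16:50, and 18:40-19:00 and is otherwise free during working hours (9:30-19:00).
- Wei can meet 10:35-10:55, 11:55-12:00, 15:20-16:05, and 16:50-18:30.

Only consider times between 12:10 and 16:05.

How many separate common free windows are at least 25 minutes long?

0

Maya free within 09:30–19:00: 09:45–09:55, 10:20–11:20, 11:25–11:35, 14:40–15:45, 16:50–18:40.
Carlos ∩ Maya: 09:45–09:55, 10:20–11:15, 14:40–15:05, 18:25–18:30.
Carlos ∩ Maya ∩ Wei: 10:35–10:55, 18:25–18:30.
Restricted to 12:10–16:05: (none).
Windows ≥ 25 min: (none).
That's 0 windows.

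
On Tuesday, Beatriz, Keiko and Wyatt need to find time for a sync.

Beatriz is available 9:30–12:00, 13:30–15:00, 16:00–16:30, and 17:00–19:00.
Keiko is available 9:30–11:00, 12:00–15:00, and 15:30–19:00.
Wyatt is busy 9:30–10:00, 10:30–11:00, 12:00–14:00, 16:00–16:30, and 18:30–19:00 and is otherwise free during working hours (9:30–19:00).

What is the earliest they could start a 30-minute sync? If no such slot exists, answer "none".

10:00

Wyatt free within 09:30–19:00: 10:00–10:30, 11:00–12:00, 14:00–16:00, 16:30–18:30.
Beatriz ∩ Keiko: 09:30–11:00, 13:30–15:00, 16:00–16:30, 17:00–19:00.
Beatriz ∩ Keiko ∩ Wyatt: 10:00–10:30, 14:00–15:00, 17:00–18:30.
Windows ≥ 30 min: 10:00–10:30, 14:00–15:00, 17:00–18:30.
Earliest such window starts at 10:00.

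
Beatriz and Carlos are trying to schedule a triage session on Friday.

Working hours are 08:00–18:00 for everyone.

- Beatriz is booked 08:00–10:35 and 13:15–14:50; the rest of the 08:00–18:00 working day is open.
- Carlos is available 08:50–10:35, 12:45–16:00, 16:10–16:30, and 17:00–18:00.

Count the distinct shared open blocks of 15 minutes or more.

Beatriz free within 08:00–18:00: 10:35–13:15, 14:50–18:00.
Beatriz ∩ Carlos: 12:45–13:15, 14:50–16:00, 16:10–16:30, 17:00–18:00.
Windows ≥ 15 min: 12:45–13:15, 14:50–16:00, 16:10–16:30, 17:00–18:00.
That's 4 windows.

4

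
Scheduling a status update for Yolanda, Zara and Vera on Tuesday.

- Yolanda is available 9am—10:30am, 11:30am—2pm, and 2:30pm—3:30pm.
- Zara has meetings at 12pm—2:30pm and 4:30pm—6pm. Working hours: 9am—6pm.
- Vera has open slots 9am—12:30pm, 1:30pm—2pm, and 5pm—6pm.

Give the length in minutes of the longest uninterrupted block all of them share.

Zara free within 09:00–18:00: 09:00–12:00, 14:30–16:30.
Yolanda ∩ Zara: 09:00–10:30, 11:30–12:00, 14:30–15:30.
Yolanda ∩ Zara ∩ Vera: 09:00–10:30, 11:30–12:00.
Common window lengths: 90, 30 min; longest is 90.

90 minutes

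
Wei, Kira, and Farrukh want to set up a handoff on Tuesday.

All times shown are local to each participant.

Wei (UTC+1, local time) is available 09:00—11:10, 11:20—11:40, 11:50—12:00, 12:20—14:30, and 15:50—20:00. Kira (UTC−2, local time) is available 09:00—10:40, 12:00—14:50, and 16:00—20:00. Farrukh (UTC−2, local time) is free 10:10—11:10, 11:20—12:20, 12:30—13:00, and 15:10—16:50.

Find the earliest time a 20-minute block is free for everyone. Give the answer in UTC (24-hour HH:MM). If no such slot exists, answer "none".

Wei → UTC: 08:00–10:10, 10:20–10:40, 10:50–11:00, 11:20–13:30, 14:50–19:00.
Kira → UTC: 11:00–12:40, 14:00–16:50, 18:00–22:00.
Farrukh → UTC: 12:10–13:10, 13:20–14:20, 14:30–15:00, 17:10–18:50.
Wei ∩ Kira: 11:20–12:40, 14:50–16:50, 18:00–19:00.
Wei ∩ Kira ∩ Farrukh: 12:10–12:40, 14:50–15:00, 18:00–18:50.
Windows ≥ 20 min: 12:10–12:40, 18:00–18:50.
Earliest such window starts at 12:10.

12:10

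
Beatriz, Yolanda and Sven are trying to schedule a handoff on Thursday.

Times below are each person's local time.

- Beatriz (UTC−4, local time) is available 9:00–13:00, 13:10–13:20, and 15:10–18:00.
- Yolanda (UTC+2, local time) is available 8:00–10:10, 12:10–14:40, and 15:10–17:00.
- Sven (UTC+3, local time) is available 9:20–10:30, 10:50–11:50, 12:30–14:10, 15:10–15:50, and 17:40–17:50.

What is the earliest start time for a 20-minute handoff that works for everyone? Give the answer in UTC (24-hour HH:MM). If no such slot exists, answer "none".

Beatriz → UTC: 13:00–17:00, 17:10–17:20, 19:10–22:00.
Yolanda → UTC: 06:00–08:10, 10:10–12:40, 13:10–15:00.
Sven → UTC: 06:20–07:30, 07:50–08:50, 09:30–11:10, 12:10–12:50, 14:40–14:50.
Beatriz ∩ Yolanda: 13:10–15:00.
Beatriz ∩ Yolanda ∩ Sven: 14:40–14:50.
Windows ≥ 20 min: (none).

none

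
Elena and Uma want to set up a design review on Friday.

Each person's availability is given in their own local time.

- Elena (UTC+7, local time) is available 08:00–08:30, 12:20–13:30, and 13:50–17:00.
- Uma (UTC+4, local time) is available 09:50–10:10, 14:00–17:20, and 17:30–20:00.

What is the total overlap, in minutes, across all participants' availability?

20 minutes

Elena → UTC: 01:00–01:30, 05:20–06:30, 06:50–10:00.
Uma → UTC: 05:50–06:10, 10:00–13:20, 13:30–16:00.
Elena ∩ Uma: 05:50–06:10.
Total common minutes: 20.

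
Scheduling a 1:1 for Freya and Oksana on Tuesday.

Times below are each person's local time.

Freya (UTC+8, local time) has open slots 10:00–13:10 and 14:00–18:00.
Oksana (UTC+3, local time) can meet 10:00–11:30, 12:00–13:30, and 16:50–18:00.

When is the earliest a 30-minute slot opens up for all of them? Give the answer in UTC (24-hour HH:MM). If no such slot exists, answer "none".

Freya → UTC: 02:00–05:10, 06:00–10:00.
Oksana → UTC: 07:00–08:30, 09:00–10:30, 13:50–15:00.
Freya ∩ Oksana: 07:00–08:30, 09:00–10:00.
Windows ≥ 30 min: 07:00–08:30, 09:00–10:00.
Earliest such window starts at 07:00.

07:00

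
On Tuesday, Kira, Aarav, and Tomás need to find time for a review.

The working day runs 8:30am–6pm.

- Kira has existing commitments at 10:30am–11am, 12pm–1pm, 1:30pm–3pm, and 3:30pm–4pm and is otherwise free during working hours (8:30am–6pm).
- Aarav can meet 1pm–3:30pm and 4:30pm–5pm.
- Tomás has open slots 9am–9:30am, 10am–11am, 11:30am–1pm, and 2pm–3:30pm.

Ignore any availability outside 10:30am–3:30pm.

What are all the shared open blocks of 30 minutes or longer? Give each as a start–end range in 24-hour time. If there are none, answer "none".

Kira free within 08:30–18:00: 08:30–10:30, 11:00–12:00, 13:00–13:30, 15:00–15:30, 16:00–18:00.
Kira ∩ Aarav: 13:00–13:30, 15:00–15:30, 16:30–17:00.
Kira ∩ Aarav ∩ Tomás: 15:00–15:30.
Restricted to 10:30–15:30: 15:00–15:30.
Windows ≥ 30 min: 15:00–15:30.

15:00–15:30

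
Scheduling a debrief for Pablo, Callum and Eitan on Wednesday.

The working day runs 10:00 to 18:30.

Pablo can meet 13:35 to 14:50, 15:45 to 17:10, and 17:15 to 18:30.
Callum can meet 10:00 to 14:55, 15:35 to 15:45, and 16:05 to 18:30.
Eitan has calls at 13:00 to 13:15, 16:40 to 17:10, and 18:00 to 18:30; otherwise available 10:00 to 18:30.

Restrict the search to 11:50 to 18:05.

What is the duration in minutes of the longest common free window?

Eitan free within 10:00–18:30: 10:00–13:00, 13:15–16:40, 17:10–18:00.
Pablo ∩ Callum: 13:35–14:50, 16:05–17:10, 17:15–18:30.
Pablo ∩ Callum ∩ Eitan: 13:35–14:50, 16:05–16:40, 17:15–18:00.
Restricted to 11:50–18:05: 13:35–14:50, 16:05–16:40, 17:15–18:00.
Common window lengths: 75, 35, 45 min; longest is 75.

75 minutes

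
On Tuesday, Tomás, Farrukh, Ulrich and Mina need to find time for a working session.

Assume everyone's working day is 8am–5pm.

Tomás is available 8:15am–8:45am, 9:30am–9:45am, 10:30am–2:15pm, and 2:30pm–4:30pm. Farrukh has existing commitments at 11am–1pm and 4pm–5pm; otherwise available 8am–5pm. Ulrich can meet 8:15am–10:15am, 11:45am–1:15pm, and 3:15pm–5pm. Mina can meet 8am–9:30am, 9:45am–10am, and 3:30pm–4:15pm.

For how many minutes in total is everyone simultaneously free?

Farrukh free within 08:00–17:00: 08:00–11:00, 13:00–16:00.
Tomás ∩ Farrukh: 08:15–08:45, 09:30–09:45, 10:30–11:00, 13:00–14:15, 14:30–16:00.
Tomás ∩ Farrukh ∩ Ulrich: 08:15–08:45, 09:30–09:45, 13:00–13:15, 15:15–16:00.
Tomás ∩ Farrukh ∩ Ulrich ∩ Mina: 08:15–08:45, 15:30–16:00.
Total common minutes: 30 + 30 = 60.

60 minutes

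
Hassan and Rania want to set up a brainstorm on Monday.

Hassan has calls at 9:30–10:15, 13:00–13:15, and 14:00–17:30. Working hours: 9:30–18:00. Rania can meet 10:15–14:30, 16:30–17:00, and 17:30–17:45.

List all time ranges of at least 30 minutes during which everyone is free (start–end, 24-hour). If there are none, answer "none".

Hassan free within 09:30–18:00: 10:15–13:00, 13:15–14:00, 17:30–18:00.
Hassan ∩ Rania: 10:15–13:00, 13:15–14:00, 17:30–17:45.
Windows ≥ 30 min: 10:15–13:00, 13:15–14:00.

10:15–13:00, 13:15–14:00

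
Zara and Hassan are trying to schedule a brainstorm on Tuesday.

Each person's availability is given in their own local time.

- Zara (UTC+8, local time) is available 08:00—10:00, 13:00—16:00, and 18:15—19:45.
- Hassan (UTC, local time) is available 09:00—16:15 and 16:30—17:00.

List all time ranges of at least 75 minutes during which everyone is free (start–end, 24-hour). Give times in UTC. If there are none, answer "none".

10:15–11:45

Zara → UTC: 00:00–02:00, 05:00–08:00, 10:15–11:45.
Hassan → UTC: 09:00–16:15, 16:30–17:00.
Zara ∩ Hassan: 10:15–11:45.
Windows ≥ 75 min: 10:15–11:45.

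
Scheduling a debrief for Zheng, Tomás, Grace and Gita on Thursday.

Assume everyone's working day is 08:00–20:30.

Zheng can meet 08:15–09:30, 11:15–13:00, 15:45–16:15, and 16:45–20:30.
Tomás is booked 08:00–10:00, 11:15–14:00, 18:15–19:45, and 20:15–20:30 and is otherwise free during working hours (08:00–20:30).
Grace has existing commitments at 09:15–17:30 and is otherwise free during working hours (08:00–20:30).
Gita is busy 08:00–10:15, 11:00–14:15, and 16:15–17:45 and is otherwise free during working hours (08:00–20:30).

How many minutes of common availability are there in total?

60 minutes

Tomás free within 08:00–20:30: 10:00–11:15, 14:00–18:15, 19:45–20:15.
Grace free within 08:00–20:30: 08:00–09:15, 17:30–20:30.
Gita free within 08:00–20:30: 10:15–11:00, 14:15–16:15, 17:45–20:30.
Zheng ∩ Tomás: 15:45–16:15, 16:45–18:15, 19:45–20:15.
Zheng ∩ Tomás ∩ Grace: 17:30–18:15, 19:45–20:15.
Zheng ∩ Tomás ∩ Grace ∩ Gita: 17:45–18:15, 19:45–20:15.
Total common minutes: 30 + 30 = 60.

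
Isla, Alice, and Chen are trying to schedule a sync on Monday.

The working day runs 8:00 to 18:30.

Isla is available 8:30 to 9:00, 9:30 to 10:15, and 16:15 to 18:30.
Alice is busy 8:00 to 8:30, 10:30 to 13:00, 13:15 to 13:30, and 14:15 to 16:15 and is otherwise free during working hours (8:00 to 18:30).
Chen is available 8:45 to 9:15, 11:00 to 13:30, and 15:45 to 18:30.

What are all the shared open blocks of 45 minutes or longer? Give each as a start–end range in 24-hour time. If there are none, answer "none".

Alice free within 08:00–18:30: 08:30–10:30, 13:00–13:15, 13:30–14:15, 16:15–18:30.
Isla ∩ Alice: 08:30–09:00, 09:30–10:15, 16:15–18:30.
Isla ∩ Alice ∩ Chen: 08:45–09:00, 16:15–18:30.
Windows ≥ 45 min: 16:15–18:30.

16:15–18:30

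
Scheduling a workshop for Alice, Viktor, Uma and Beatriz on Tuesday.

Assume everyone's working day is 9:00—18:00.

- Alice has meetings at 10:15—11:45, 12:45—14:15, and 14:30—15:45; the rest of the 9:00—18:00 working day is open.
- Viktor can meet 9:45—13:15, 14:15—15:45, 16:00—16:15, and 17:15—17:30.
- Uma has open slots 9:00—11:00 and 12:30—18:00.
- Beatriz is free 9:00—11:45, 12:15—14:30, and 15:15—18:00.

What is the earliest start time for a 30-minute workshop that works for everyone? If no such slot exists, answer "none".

Alice free within 09:00–18:00: 09:00–10:15, 11:45–12:45, 14:15–14:30, 15:45–18:00.
Alice ∩ Viktor: 09:45–10:15, 11:45–12:45, 14:15–14:30, 16:00–16:15, 17:15–17:30.
Alice ∩ Viktor ∩ Uma: 09:45–10:15, 12:30–12:45, 14:15–14:30, 16:00–16:15, 17:15–17:30.
Alice ∩ Viktor ∩ Uma ∩ Beatriz: 09:45–10:15, 12:30–12:45, 14:15–14:30, 16:00–16:15, 17:15–17:30.
Windows ≥ 30 min: 09:45–10:15.
Earliest such window starts at 09:45.

09:45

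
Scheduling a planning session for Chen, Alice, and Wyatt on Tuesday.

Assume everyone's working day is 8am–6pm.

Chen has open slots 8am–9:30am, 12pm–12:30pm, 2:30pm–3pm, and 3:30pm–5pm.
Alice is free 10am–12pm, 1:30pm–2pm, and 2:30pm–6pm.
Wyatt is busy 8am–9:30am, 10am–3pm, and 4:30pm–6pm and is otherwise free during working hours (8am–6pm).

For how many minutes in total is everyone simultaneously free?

60 minutes

Wyatt free within 08:00–18:00: 09:30–10:00, 15:00–16:30.
Chen ∩ Alice: 14:30–15:00, 15:30–17:00.
Chen ∩ Alice ∩ Wyatt: 15:30–16:30.
Total common minutes: 60.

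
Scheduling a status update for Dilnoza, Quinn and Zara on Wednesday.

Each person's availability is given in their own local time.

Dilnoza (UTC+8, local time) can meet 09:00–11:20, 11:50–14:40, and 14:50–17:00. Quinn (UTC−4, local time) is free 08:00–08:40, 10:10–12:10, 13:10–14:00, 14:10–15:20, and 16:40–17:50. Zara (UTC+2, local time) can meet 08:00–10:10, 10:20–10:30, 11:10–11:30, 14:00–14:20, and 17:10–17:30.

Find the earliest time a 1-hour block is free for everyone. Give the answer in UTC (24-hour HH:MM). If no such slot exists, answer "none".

none

Dilnoza → UTC: 01:00–03:20, 03:50–06:40, 06:50–09:00.
Quinn → UTC: 12:00–12:40, 14:10–16:10, 17:10–18:00, 18:10–19:20, 20:40–21:50.
Zara → UTC: 06:00–08:10, 08:20–08:30, 09:10–09:30, 12:00–12:20, 15:10–15:30.
Dilnoza ∩ Quinn: (none).
Dilnoza ∩ Quinn ∩ Zara: (none).
Windows ≥ 60 min: (none).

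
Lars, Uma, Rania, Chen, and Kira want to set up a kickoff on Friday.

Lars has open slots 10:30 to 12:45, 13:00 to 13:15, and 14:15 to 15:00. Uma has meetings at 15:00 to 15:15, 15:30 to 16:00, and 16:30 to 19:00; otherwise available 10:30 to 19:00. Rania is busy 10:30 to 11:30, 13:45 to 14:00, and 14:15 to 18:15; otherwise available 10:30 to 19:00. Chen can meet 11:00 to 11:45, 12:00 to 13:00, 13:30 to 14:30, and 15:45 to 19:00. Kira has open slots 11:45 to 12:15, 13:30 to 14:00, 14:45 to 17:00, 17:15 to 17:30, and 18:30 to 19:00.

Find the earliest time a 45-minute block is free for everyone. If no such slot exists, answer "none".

Uma free within 10:30–19:00: 10:30–15:00, 15:15–15:30, 16:00–16:30.
Rania free within 10:30–19:00: 11:30–13:45, 14:00–14:15, 18:15–19:00.
Lars ∩ Uma: 10:30–12:45, 13:00–13:15, 14:15–15:00.
Lars ∩ Uma ∩ Rania: 11:30–12:45, 13:00–13:15.
Lars ∩ Uma ∩ Rania ∩ Chen: 11:30–11:45, 12:00–12:45.
Lars ∩ Uma ∩ Rania ∩ Chen ∩ Kira: 12:00–12:15.
Windows ≥ 45 min: (none).

none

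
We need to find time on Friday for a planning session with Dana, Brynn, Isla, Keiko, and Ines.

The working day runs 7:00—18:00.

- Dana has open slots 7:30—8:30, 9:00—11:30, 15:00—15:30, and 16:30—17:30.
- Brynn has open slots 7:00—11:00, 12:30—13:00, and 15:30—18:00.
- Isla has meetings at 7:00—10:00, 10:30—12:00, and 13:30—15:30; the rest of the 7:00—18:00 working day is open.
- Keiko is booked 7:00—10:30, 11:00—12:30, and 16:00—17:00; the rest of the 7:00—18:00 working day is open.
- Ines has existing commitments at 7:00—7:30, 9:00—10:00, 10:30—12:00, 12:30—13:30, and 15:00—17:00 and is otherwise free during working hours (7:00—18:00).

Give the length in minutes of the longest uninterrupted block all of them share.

Isla free within 07:00–18:00: 10:00–10:30, 12:00–13:30, 15:30–18:00.
Keiko free within 07:00–18:00: 10:30–11:00, 12:30–16:00, 17:00–18:00.
Ines free within 07:00–18:00: 07:30–09:00, 10:00–10:30, 12:00–12:30, 13:30–15:00, 17:00–18:00.
Dana ∩ Brynn: 07:30–08:30, 09:00–11:00, 16:30–17:30.
Dana ∩ Brynn ∩ Isla: 10:00–10:30, 16:30–17:30.
Dana ∩ Brynn ∩ Isla ∩ Keiko: 17:00–17:30.
Dana ∩ Brynn ∩ Isla ∩ Keiko ∩ Ines: 17:00–17:30.
Single common window of 30 minutes.

30 minutes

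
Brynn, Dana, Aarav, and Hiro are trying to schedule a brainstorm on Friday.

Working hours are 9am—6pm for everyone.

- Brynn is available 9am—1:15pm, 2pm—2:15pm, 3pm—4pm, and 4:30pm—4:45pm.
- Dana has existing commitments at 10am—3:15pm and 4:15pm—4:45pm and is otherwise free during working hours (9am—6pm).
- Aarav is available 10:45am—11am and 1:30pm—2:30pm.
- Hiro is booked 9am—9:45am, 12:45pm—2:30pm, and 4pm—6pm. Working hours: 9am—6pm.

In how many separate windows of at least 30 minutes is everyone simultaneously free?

Dana free within 09:00–18:00: 09:00–10:00, 15:15–16:15, 16:45–18:00.
Hiro free within 09:00–18:00: 09:45–12:45, 14:30–16:00.
Brynn ∩ Dana: 09:00–10:00, 15:15–16:00.
Brynn ∩ Dana ∩ Aarav: (none).
Brynn ∩ Dana ∩ Aarav ∩ Hiro: (none).
Windows ≥ 30 min: (none).
That's 0 windows.

0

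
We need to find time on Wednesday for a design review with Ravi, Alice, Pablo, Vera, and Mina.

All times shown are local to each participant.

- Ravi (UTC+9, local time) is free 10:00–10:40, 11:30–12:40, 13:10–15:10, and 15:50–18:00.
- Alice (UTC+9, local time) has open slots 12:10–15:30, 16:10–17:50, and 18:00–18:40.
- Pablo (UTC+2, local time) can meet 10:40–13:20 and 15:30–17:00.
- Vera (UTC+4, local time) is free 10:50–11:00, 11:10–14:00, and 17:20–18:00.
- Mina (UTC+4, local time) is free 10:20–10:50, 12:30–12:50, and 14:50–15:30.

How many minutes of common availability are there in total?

Ravi → UTC: 01:00–01:40, 02:30–03:40, 04:10–06:10, 06:50–09:00.
Alice → UTC: 03:10–06:30, 07:10–08:50, 09:00–09:40.
Pablo → UTC: 08:40–11:20, 13:30–15:00.
Vera → UTC: 06:50–07:00, 07:10–10:00, 13:20–14:00.
Mina → UTC: 06:20–06:50, 08:30–08:50, 10:50–11:30.
Ravi ∩ Alice: 03:10–03:40, 04:10–06:10, 07:10–08:50.
Ravi ∩ Alice ∩ Pablo: 08:40–08:50.
Ravi ∩ Alice ∩ Pablo ∩ Vera: 08:40–08:50.
Ravi ∩ Alice ∩ Pablo ∩ Vera ∩ Mina: 08:40–08:50.
Total common minutes: 10.

10 minutes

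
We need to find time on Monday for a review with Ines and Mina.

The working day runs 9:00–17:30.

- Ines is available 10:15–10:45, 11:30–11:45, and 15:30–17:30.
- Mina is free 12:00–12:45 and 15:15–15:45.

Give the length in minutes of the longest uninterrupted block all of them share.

Ines ∩ Mina: 15:30–15:45.
Single common window of 15 minutes.

15 minutes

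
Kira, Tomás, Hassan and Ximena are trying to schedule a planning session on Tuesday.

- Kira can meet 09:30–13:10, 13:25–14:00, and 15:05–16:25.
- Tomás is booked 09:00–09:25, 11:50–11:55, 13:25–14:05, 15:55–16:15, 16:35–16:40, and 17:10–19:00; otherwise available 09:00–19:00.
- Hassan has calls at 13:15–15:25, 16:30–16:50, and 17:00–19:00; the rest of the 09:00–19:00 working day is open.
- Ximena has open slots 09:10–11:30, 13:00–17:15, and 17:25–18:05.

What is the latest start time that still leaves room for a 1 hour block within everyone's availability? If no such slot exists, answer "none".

10:30

Tomás free within 09:00–19:00: 09:25–11:50, 11:55–13:25, 14:05–15:55, 16:15–16:35, 16:40–17:10.
Hassan free within 09:00–19:00: 09:00–13:15, 15:25–16:30, 16:50–17:00.
Kira ∩ Tomás: 09:30–11:50, 11:55–13:10, 15:05–15:55, 16:15–16:25.
Kira ∩ Tomás ∩ Hassan: 09:30–11:50, 11:55–13:10, 15:25–15:55, 16:15–16:25.
Kira ∩ Tomás ∩ Hassan ∩ Ximena: 09:30–11:30, 13:00–13:10, 15:25–15:55, 16:15–16:25.
Windows ≥ 60 min: 09:30–11:30.
Latest start in the last window 09:30–11:30 is 11:30 − 60 min = 10:30.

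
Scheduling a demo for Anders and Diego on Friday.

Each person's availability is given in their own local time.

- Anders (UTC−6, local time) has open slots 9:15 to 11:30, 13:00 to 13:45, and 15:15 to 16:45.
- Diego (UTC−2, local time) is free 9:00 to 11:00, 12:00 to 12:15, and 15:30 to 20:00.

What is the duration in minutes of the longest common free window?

45 minutes

Anders → UTC: 15:15–17:30, 19:00–19:45, 21:15–22:45.
Diego → UTC: 11:00–13:00, 14:00–14:15, 17:30–22:00.
Anders ∩ Diego: 19:00–19:45, 21:15–22:00.
Common window lengths: 45, 45 min; longest is 45.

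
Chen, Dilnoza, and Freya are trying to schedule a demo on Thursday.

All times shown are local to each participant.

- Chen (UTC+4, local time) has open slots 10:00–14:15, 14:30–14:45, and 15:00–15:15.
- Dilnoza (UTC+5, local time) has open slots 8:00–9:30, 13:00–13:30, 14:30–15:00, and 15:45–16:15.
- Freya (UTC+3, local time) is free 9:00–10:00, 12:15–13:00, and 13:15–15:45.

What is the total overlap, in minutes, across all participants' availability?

Chen → UTC: 06:00–10:15, 10:30–10:45, 11:00–11:15.
Dilnoza → UTC: 03:00–04:30, 08:00–08:30, 09:30–10:00, 10:45–11:15.
Freya → UTC: 06:00–07:00, 09:15–10:00, 10:15–12:45.
Chen ∩ Dilnoza: 08:00–08:30, 09:30–10:00, 11:00–11:15.
Chen ∩ Dilnoza ∩ Freya: 09:30–10:00, 11:00–11:15.
Total common minutes: 30 + 15 = 45.

45 minutes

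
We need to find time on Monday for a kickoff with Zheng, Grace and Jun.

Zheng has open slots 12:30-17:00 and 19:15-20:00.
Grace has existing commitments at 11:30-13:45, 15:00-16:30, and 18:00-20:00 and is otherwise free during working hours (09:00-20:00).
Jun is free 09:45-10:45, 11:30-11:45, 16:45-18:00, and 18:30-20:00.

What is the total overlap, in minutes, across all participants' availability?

Grace free within 09:00–20:00: 09:00–11:30, 13:45–15:00, 16:30–18:00.
Zheng ∩ Grace: 13:45–15:00, 16:30–17:00.
Zheng ∩ Grace ∩ Jun: 16:45–17:00.
Total common minutes: 15.

15 minutes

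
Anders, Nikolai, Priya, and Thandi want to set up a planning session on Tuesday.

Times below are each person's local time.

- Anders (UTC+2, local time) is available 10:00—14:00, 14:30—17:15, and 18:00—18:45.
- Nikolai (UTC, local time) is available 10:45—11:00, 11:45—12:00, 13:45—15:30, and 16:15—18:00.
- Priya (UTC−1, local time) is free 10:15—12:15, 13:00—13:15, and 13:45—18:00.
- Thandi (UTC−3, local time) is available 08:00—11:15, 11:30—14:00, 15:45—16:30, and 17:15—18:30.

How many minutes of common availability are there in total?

Anders → UTC: 08:00–12:00, 12:30–15:15, 16:00–16:45.
Nikolai → UTC: 10:45–11:00, 11:45–12:00, 13:45–15:30, 16:15–18:00.
Priya → UTC: 11:15–13:15, 14:00–14:15, 14:45–19:00.
Thandi → UTC: 11:00–14:15, 14:30–17:00, 18:45–19:30, 20:15–21:30.
Anders ∩ Nikolai: 10:45–11:00, 11:45–12:00, 13:45–15:15, 16:15–16:45.
Anders ∩ Nikolai ∩ Priya: 11:45–12:00, 14:00–14:15, 14:45–15:15, 16:15–16:45.
Anders ∩ Nikolai ∩ Priya ∩ Thandi: 11:45–12:00, 14:00–14:15, 14:45–15:15, 16:15–16:45.
Total common minutes: 15 + 15 + 30 + 30 = 90.

90 minutes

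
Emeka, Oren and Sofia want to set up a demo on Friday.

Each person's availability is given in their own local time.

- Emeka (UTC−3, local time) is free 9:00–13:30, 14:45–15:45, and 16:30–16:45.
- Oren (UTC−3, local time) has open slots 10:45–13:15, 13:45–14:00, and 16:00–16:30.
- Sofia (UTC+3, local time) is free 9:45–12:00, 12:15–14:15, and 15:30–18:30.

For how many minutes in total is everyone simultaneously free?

Emeka → UTC: 12:00–16:30, 17:45–18:45, 19:30–19:45.
Oren → UTC: 13:45–16:15, 16:45–17:00, 19:00–19:30.
Sofia → UTC: 06:45–09:00, 09:15–11:15, 12:30–15:30.
Emeka ∩ Oren: 13:45–16:15.
Emeka ∩ Oren ∩ Sofia: 13:45–15:30.
Total common minutes: 105.

105 minutes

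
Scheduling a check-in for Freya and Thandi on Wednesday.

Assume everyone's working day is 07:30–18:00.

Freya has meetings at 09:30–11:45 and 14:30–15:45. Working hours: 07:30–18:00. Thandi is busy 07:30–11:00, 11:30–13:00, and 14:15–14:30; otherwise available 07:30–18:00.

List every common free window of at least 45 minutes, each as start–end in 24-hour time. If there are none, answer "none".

Freya free within 07:30–18:00: 07:30–09:30, 11:45–14:30, 15:45–18:00.
Thandi free within 07:30–18:00: 11:00–11:30, 13:00–14:15, 14:30–18:00.
Freya ∩ Thandi: 13:00–14:15, 15:45–18:00.
Windows ≥ 45 min: 13:00–14:15, 15:45–18:00.

13:00–14:15, 15:45–18:00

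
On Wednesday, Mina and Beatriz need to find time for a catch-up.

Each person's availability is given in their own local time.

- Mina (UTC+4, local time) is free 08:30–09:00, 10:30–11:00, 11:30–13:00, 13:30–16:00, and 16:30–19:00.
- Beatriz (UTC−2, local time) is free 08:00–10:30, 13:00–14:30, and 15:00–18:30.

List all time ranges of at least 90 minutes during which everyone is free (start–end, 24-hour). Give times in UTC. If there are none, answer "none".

10:00–12:00

Mina → UTC: 04:30–05:00, 06:30–07:00, 07:30–09:00, 09:30–12:00, 12:30–15:00.
Beatriz → UTC: 10:00–12:30, 15:00–16:30, 17:00–20:30.
Mina ∩ Beatriz: 10:00–12:00.
Windows ≥ 90 min: 10:00–12:00.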